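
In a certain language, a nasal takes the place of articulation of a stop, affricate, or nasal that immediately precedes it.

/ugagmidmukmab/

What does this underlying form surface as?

/m/ after /g/ (velar) → [ŋ]
/m/ after /d/ (alveolar) → [n]
/m/ after /k/ (velar) → [ŋ]

[ugagŋidnukŋab]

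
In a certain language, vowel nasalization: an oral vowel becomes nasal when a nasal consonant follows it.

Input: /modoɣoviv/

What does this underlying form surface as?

[modoɣoviv]

no segment meets the rule's conditions; no change.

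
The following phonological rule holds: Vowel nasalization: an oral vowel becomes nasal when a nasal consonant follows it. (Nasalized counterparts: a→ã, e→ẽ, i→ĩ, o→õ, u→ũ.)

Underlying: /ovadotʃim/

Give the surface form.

[ovadotʃĩm]

/i/ before nasal /m/ → [ĩ]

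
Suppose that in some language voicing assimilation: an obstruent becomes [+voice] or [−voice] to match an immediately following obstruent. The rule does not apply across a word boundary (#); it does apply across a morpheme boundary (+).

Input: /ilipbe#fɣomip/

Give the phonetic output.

/p/ before /b/ (voiced) → [b]
/f/ before /ɣ/ (voiced) → [v]

[ilibbe#vɣomip]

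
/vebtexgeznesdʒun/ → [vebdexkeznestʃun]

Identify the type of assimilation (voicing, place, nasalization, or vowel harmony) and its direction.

/t/→[d] /g/→[k] /dʒ/→[tʃ].
Each target copies a feature from the preceding segment, so the direction is progressive.

voicing assimilation, progressive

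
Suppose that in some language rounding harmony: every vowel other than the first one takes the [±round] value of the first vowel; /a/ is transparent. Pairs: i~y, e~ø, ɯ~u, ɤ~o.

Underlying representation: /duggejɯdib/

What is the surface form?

/e/ harmonizes with /u/ ([+round]) → [ø]
/ɯ/ harmonizes with /u/ ([+round]) → [u]
/i/ harmonizes with /u/ ([+round]) → [y]

[duggøjudyb]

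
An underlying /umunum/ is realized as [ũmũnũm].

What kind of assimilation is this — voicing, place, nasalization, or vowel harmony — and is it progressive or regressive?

nasalization, regressive

/u/→[ũ] /u/→[ũ] /u/→[ũ].
Each target copies a feature from the following segment, so the direction is regressive.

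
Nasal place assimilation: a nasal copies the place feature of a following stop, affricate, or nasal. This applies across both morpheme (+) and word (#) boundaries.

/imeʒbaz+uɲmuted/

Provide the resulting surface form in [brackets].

[imeʒbaz+ummuted]

/ɲ/ before /m/ (labial) → [m]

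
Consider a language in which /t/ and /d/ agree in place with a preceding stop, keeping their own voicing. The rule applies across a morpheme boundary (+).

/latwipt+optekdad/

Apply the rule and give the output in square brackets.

/t/ after /p/ (labial) → [p]
/t/ after /p/ (labial) → [p]
/d/ after /k/ (velar) → [g]

[latwipp+oppekgad]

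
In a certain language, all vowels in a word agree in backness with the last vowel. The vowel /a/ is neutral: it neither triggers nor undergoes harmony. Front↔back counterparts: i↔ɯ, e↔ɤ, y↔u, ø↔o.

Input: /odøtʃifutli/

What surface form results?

[ødøtʃifytli]

/o/ harmonizes with /i/ ([-back]) → [ø]
/u/ harmonizes with /i/ ([-back]) → [y]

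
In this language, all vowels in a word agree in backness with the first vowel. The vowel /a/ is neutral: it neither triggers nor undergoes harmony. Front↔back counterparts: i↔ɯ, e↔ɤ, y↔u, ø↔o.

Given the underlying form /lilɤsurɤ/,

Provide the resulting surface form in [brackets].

/ɤ/ harmonizes with /i/ ([-back]) → [e]
/u/ harmonizes with /i/ ([-back]) → [y]
/ɤ/ harmonizes with /i/ ([-back]) → [e]

[lilesyre]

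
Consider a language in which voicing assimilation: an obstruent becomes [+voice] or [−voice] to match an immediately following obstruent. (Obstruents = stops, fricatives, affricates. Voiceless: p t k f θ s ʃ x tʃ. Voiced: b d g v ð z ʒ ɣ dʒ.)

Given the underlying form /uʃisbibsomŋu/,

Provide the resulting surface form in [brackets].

/s/ before /b/ (voiced) → [z]
/b/ before /s/ (voiceless) → [p]

[uʃizbipsomŋu]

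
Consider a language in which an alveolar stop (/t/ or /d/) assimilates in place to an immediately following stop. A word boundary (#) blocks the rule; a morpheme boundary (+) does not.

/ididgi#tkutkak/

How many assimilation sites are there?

/d/ before /g/ (velar) → [g]
/t/ before /k/ (velar) → [k]
/t/ before /k/ (velar) → [k]
3 segments change.

3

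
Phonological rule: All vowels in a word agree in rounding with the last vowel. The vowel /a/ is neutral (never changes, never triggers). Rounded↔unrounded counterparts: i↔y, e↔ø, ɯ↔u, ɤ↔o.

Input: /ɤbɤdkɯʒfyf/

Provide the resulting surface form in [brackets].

/ɤ/ harmonizes with /y/ ([+round]) → [o]
/ɤ/ harmonizes with /y/ ([+round]) → [o]
/ɯ/ harmonizes with /y/ ([+round]) → [u]

[obodkuʒfyf]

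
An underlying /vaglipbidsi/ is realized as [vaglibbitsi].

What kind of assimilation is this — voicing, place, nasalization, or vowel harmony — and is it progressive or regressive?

voicing assimilation, regressive

/p/→[b] /d/→[t].
Each target copies a feature from the following segment, so the direction is regressive.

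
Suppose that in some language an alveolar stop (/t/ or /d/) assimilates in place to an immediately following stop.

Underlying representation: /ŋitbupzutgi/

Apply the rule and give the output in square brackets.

[ŋipbupzukgi]

/t/ before /b/ (labial) → [p]
/t/ before /g/ (velar) → [k]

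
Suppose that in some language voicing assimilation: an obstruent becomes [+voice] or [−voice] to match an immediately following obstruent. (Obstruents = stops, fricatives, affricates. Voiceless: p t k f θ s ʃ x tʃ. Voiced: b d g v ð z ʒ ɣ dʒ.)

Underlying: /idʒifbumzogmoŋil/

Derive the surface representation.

/f/ before /b/ (voiced) → [v]

[idʒivbumzogmoŋil]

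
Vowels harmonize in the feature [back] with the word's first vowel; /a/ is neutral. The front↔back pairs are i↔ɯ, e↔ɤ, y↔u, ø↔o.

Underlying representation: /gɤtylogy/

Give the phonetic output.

/y/ harmonizes with /ɤ/ ([+back]) → [u]
/y/ harmonizes with /ɤ/ ([+back]) → [u]

[gɤtulogu]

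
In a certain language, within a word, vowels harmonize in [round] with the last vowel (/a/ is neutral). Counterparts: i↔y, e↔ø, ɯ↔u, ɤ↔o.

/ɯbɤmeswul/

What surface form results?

/ɯ/ harmonizes with /u/ ([+round]) → [u]
/ɤ/ harmonizes with /u/ ([+round]) → [o]
/e/ harmonizes with /u/ ([+round]) → [ø]

[ubomøswul]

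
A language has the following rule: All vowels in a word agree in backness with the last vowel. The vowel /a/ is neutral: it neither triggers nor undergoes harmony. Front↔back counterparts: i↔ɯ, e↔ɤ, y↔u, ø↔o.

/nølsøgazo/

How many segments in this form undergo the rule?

/ø/ harmonizes with /o/ ([+back]) → [o]
/ø/ harmonizes with /o/ ([+back]) → [o]
2 segments change.

2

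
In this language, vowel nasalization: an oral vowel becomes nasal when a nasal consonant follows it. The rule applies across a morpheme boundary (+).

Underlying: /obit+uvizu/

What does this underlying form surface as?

[obit+uvizu]

no segment meets the rule's conditions; no change.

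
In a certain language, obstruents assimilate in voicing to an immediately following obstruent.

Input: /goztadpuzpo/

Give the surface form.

/z/ before /t/ (voiceless) → [s]
/d/ before /p/ (voiceless) → [t]
/z/ before /p/ (voiceless) → [s]

[gostatpuspo]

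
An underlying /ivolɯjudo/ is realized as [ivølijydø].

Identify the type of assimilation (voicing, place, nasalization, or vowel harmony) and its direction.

vowel harmony, progressive

/o/→[ø] /ɯ/→[i] /u/→[y] /o/→[ø].
Vowels agree with the first vowel, so the harmony is progressive.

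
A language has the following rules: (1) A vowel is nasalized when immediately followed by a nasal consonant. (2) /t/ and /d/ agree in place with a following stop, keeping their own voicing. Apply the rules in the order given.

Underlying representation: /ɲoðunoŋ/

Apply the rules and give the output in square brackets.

[ɲoðũnõŋ]

Rule 1: /u/ before nasal /n/ → [ũ]
Rule 1: /o/ before nasal /ŋ/ → [õ]
After rule 1: ɲoðũnõŋ
Rule 2: no segment meets the rule's conditions; no change.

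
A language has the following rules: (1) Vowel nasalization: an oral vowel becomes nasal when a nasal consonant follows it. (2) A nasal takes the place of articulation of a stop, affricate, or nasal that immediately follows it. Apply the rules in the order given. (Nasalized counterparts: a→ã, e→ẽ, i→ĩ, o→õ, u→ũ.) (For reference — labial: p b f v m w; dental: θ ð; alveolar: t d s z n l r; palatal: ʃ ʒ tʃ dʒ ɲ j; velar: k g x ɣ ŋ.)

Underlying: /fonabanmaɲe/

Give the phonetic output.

Rule 1: /o/ before nasal /n/ → [õ]
Rule 1: /a/ before nasal /n/ → [ã]
Rule 1: /a/ before nasal /ɲ/ → [ã]
After rule 1: fõnabãnmãɲe
Rule 2: /n/ before /m/ (labial) → [m]

[fõnabãmmãɲe]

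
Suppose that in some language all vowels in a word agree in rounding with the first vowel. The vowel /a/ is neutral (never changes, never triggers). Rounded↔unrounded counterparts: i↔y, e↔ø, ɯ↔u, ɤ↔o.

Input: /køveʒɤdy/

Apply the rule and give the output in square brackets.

[køvøʒody]

/e/ harmonizes with /ø/ ([+round]) → [ø]
/ɤ/ harmonizes with /ø/ ([+round]) → [o]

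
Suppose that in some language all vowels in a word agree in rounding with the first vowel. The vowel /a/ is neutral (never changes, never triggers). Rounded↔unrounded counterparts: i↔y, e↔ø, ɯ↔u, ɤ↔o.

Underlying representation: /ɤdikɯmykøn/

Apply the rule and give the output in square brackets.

/y/ harmonizes with /ɤ/ ([-round]) → [i]
/ø/ harmonizes with /ɤ/ ([-round]) → [e]

[ɤdikɯmiken]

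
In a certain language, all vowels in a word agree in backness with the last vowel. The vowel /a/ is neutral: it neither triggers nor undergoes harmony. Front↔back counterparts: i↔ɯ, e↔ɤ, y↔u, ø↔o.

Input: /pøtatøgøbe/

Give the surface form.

[pøtatøgøbe]

no segment meets the rule's conditions; no change.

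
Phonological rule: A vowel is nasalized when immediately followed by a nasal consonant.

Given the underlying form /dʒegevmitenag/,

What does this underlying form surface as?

[dʒegevmitẽnag]

/e/ before nasal /n/ → [ẽ]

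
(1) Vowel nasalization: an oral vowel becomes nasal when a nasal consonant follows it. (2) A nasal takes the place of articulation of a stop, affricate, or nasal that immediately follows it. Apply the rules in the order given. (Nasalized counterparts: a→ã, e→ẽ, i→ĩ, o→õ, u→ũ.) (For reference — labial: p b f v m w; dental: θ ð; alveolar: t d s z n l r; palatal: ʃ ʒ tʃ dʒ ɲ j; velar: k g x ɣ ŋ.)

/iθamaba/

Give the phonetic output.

[iθãmaba]

Rule 1: /a/ before nasal /m/ → [ã]
After rule 1: iθãmaba
Rule 2: no segment meets the rule's conditions; no change.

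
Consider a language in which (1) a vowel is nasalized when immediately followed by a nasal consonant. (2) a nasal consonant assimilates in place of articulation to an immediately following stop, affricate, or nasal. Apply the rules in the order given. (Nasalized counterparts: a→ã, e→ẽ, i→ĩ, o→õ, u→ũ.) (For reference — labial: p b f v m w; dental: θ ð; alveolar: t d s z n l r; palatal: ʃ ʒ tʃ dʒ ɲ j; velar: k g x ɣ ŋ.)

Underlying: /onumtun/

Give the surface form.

[õnũntũn]

Rule 1: /o/ before nasal /n/ → [õ]
Rule 1: /u/ before nasal /m/ → [ũ]
Rule 1: /u/ before nasal /n/ → [ũ]
After rule 1: õnũmtũn
Rule 2: /m/ before /t/ (alveolar) → [n]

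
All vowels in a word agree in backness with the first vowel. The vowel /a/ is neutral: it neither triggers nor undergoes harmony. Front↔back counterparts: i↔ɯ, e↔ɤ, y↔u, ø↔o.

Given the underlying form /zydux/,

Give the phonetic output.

/u/ harmonizes with /y/ ([-back]) → [y]

[zydyx]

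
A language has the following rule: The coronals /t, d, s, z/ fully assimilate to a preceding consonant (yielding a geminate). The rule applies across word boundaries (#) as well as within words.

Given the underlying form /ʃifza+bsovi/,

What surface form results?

[ʃiffa+bbovi]

/z/ after /f/ → [f] (total assimilation)
/s/ after /b/ → [b] (total assimilation)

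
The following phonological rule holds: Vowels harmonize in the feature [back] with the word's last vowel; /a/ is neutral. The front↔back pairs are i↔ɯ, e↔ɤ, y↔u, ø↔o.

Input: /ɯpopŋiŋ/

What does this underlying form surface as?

/ɯ/ harmonizes with /i/ ([-back]) → [i]
/o/ harmonizes with /i/ ([-back]) → [ø]

[ipøpŋiŋ]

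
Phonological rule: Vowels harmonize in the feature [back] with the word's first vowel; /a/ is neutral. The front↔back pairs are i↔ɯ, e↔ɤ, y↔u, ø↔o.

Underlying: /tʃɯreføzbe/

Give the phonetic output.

[tʃɯrɤfozbɤ]

/e/ harmonizes with /ɯ/ ([+back]) → [ɤ]
/ø/ harmonizes with /ɯ/ ([+back]) → [o]
/e/ harmonizes with /ɯ/ ([+back]) → [ɤ]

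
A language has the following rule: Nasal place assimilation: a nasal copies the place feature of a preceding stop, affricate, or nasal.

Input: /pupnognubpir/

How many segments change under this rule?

2

/n/ after /p/ (labial) → [m]
/n/ after /g/ (velar) → [ŋ]
2 segments change.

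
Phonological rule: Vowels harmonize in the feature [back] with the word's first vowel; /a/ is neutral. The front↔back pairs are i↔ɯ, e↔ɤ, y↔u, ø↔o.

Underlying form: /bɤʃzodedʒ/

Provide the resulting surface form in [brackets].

/e/ harmonizes with /ɤ/ ([+back]) → [ɤ]

[bɤʃzodɤdʒ]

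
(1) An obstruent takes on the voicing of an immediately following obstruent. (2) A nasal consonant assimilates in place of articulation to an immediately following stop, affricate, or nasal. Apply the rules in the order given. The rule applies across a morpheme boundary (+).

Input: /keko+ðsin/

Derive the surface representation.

Rule 1: /ð/ before /s/ (voiceless) → [θ]
After rule 1: keko+θsin
Rule 2: no segment meets the rule's conditions; no change.

[keko+θsin]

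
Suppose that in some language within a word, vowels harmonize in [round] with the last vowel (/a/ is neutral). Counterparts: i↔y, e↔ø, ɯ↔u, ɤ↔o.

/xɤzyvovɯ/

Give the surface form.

/y/ harmonizes with /ɯ/ ([-round]) → [i]
/o/ harmonizes with /ɯ/ ([-round]) → [ɤ]

[xɤzivɤvɯ]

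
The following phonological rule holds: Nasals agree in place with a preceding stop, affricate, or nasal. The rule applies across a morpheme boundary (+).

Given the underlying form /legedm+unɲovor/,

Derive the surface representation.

[legedn+unnovor]

/m/ after /d/ (alveolar) → [n]
/ɲ/ after /n/ (alveolar) → [n]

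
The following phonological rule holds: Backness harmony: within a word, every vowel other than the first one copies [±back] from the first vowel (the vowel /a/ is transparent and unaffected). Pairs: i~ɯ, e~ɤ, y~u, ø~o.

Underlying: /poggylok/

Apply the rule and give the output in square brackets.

/y/ harmonizes with /o/ ([+back]) → [u]

[poggulok]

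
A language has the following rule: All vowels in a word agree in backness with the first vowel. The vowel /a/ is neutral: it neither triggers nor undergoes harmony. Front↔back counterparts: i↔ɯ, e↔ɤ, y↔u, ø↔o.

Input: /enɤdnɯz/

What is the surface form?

/ɤ/ harmonizes with /e/ ([-back]) → [e]
/ɯ/ harmonizes with /e/ ([-back]) → [i]

[enedniz]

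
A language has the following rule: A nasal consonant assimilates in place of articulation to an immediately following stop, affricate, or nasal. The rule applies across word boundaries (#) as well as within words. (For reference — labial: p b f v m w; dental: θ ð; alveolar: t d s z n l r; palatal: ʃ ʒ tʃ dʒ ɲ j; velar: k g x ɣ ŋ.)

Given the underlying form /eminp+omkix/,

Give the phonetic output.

[emimp+oŋkix]

/n/ before /p/ (labial) → [m]
/m/ before /k/ (velar) → [ŋ]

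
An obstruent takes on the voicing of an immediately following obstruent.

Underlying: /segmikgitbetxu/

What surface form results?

/k/ before /g/ (voiced) → [g]
/t/ before /b/ (voiced) → [d]

[segmiggidbetxu]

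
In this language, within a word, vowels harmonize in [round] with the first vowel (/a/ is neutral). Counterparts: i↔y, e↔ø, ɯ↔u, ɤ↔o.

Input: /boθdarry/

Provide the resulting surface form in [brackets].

[boθdarry]

no segment meets the rule's conditions; no change.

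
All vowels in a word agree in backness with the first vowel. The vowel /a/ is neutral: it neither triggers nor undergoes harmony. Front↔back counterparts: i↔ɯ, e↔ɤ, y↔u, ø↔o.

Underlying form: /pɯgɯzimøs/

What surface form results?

[pɯgɯzɯmos]

/i/ harmonizes with /ɯ/ ([+back]) → [ɯ]
/ø/ harmonizes with /ɯ/ ([+back]) → [o]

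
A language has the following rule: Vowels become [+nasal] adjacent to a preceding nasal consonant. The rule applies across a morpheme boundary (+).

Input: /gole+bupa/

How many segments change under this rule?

No segment meets the rule's conditions.

0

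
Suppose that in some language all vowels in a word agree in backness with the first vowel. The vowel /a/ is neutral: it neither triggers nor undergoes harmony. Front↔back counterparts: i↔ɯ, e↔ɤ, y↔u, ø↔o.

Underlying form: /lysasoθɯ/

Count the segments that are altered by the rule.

/o/ harmonizes with /y/ ([-back]) → [ø]
/ɯ/ harmonizes with /y/ ([-back]) → [i]
2 segments change.

2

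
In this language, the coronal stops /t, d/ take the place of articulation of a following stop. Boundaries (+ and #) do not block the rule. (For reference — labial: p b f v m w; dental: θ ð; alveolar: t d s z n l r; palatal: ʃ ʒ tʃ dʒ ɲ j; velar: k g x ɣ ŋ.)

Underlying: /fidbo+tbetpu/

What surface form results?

[fibbo+pbeppu]

/d/ before /b/ (labial) → [b]
/t/ before /b/ (labial) → [p]
/t/ before /p/ (labial) → [p]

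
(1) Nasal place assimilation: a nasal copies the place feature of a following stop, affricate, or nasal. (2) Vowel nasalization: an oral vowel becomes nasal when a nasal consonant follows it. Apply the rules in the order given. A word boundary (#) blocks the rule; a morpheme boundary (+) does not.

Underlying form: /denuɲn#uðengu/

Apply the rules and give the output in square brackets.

Rule 1: /ɲ/ before /n/ (alveolar) → [n]
Rule 1: /n/ before /g/ (velar) → [ŋ]
After rule 1: denunn#uðeŋgu
Rule 2: /e/ before nasal /n/ → [ẽ]
Rule 2: /u/ before nasal /n/ → [ũ]
Rule 2: /e/ before nasal /ŋ/ → [ẽ]

[dẽnũnn#uðẽŋgu]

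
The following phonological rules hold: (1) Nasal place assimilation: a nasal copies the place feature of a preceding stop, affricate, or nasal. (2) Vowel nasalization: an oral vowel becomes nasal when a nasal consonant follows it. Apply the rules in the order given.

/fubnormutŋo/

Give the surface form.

[fubmormutno]

Rule 1: /n/ after /b/ (labial) → [m]
Rule 1: /ŋ/ after /t/ (alveolar) → [n]
After rule 1: fubmormutno
Rule 2: no segment meets the rule's conditions; no change.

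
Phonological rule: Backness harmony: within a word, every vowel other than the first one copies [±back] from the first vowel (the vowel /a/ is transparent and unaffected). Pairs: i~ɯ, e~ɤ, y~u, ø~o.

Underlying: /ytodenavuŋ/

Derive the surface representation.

[ytødenavyŋ]

/o/ harmonizes with /y/ ([-back]) → [ø]
/u/ harmonizes with /y/ ([-back]) → [y]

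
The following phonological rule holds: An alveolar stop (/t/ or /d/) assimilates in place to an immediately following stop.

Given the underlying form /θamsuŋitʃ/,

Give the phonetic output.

no segment meets the rule's conditions; no change.

[θamsuŋitʃ]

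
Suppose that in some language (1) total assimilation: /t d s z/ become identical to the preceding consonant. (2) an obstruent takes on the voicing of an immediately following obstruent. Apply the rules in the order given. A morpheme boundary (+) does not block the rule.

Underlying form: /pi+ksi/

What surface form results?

[pi+kki]

Rule 1: /s/ after /k/ → [k] (total assimilation)
After rule 1: pi+kki
Rule 2: no segment meets the rule's conditions; no change.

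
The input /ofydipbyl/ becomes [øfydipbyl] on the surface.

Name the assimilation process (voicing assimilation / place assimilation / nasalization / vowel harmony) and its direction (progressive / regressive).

/o/→[ø].
Vowels agree with the last vowel, so the harmony is regressive.

vowel harmony, regressive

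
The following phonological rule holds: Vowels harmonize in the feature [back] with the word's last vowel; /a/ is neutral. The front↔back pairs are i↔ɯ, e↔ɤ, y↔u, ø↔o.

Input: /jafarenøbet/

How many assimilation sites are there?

No segment meets the rule's conditions.

0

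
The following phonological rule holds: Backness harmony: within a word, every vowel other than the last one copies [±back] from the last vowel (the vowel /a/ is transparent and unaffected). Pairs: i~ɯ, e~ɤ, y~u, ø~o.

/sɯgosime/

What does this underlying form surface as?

[sigøsime]

/ɯ/ harmonizes with /e/ ([-back]) → [i]
/o/ harmonizes with /e/ ([-back]) → [ø]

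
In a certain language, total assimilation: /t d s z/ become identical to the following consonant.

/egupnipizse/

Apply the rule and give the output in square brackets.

[egupnipisse]

/z/ before /s/ → [s] (total assimilation)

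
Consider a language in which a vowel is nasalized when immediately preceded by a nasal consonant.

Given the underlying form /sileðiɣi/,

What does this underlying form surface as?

[sileðiɣi]

no segment meets the rule's conditions; no change.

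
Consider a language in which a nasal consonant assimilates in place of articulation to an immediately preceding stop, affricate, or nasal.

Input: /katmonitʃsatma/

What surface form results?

[katnonitʃsatna]

/m/ after /t/ (alveolar) → [n]
/m/ after /t/ (alveolar) → [n]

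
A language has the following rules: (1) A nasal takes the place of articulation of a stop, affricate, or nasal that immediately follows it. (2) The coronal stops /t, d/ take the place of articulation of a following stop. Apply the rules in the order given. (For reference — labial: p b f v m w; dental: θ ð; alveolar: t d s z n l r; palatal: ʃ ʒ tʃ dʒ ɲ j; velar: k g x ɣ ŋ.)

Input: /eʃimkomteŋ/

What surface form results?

[eʃiŋkonteŋ]

Rule 1: /m/ before /k/ (velar) → [ŋ]
Rule 1: /m/ before /t/ (alveolar) → [n]
After rule 1: eʃiŋkonteŋ
Rule 2: no segment meets the rule's conditions; no change.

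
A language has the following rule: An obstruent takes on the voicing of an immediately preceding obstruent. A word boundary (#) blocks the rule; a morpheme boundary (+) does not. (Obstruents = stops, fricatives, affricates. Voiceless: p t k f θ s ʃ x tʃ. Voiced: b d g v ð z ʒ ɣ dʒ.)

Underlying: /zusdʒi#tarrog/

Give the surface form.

[zustʃi#tarrog]

/dʒ/ after /s/ (voiceless) → [tʃ]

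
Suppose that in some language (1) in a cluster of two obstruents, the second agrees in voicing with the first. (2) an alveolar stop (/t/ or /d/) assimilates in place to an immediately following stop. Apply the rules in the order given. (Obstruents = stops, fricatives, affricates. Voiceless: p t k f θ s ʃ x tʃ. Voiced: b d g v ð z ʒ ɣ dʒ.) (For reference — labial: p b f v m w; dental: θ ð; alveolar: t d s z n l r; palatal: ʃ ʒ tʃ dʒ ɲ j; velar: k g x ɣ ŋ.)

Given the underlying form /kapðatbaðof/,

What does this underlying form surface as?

[kapθappaðof]

Rule 1: /ð/ after /p/ (voiceless) → [θ]
Rule 1: /b/ after /t/ (voiceless) → [p]
After rule 1: kapθatpaðof
Rule 2: /t/ before /p/ (labial) → [p]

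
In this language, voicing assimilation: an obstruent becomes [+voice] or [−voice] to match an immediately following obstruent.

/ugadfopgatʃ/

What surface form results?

[ugatfobgatʃ]

/d/ before /f/ (voiceless) → [t]
/p/ before /g/ (voiced) → [b]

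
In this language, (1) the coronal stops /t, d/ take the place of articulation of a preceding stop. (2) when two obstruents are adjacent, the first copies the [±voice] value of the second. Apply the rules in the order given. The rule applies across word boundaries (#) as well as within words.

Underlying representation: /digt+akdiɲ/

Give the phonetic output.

[dikk+aggiɲ]

Rule 1: /t/ after /g/ (velar) → [k]
Rule 1: /d/ after /k/ (velar) → [g]
After rule 1: digk+akgiɲ
Rule 2: /g/ before /k/ (voiceless) → [k]
Rule 2: /k/ before /g/ (voiced) → [g]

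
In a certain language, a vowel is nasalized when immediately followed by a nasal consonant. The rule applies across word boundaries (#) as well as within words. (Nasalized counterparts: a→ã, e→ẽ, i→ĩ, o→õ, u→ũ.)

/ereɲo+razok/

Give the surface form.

[erẽɲo+razok]

/e/ before nasal /ɲ/ → [ẽ]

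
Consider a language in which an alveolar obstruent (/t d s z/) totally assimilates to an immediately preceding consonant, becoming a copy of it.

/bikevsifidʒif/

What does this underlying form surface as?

/s/ after /v/ → [v] (total assimilation)

[bikevvifidʒif]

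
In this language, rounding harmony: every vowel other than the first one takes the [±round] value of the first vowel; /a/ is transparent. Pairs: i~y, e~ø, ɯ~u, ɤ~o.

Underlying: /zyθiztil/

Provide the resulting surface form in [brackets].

[zyθyztyl]

/i/ harmonizes with /y/ ([+round]) → [y]
/i/ harmonizes with /y/ ([+round]) → [y]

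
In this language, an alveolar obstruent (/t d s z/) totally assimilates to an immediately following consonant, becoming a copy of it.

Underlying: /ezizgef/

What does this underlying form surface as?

/z/ before /g/ → [g] (total assimilation)

[eziggef]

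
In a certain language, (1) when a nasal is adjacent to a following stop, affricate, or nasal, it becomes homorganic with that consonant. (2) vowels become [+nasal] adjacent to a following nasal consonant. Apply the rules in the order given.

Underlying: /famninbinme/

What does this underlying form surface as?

[fãnnĩmbĩmme]

Rule 1: /m/ before /n/ (alveolar) → [n]
Rule 1: /n/ before /b/ (labial) → [m]
Rule 1: /n/ before /m/ (labial) → [m]
After rule 1: fannimbimme
Rule 2: /a/ before nasal /n/ → [ã]
Rule 2: /i/ before nasal /m/ → [ĩ]
Rule 2: /i/ before nasal /m/ → [ĩ]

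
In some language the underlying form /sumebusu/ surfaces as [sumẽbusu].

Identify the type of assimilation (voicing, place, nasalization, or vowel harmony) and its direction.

nasalization, progressive

/e/→[ẽ].
Each target copies a feature from the preceding segment, so the direction is progressive.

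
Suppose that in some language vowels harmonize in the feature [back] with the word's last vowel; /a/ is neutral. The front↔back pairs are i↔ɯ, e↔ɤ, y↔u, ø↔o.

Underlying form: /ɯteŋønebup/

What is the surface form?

/e/ harmonizes with /u/ ([+back]) → [ɤ]
/ø/ harmonizes with /u/ ([+back]) → [o]
/e/ harmonizes with /u/ ([+back]) → [ɤ]

[ɯtɤŋonɤbup]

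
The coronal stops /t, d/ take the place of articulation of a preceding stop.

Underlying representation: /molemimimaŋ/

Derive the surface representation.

no segment meets the rule's conditions; no change.

[molemimimaŋ]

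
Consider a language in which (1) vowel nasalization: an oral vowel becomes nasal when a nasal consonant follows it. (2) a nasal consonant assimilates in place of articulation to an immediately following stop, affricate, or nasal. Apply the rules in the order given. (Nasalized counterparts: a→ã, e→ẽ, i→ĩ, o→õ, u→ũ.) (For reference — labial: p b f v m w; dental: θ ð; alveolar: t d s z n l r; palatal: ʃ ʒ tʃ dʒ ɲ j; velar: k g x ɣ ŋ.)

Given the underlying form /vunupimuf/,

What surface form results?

[vũnupĩmuf]

Rule 1: /u/ before nasal /n/ → [ũ]
Rule 1: /i/ before nasal /m/ → [ĩ]
After rule 1: vũnupĩmuf
Rule 2: no segment meets the rule's conditions; no change.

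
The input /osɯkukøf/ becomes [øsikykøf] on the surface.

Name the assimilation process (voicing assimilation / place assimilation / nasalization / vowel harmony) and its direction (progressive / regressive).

/o/→[ø] /ɯ/→[i] /u/→[y].
Vowels agree with the last vowel, so the harmony is regressive.

vowel harmony, regressive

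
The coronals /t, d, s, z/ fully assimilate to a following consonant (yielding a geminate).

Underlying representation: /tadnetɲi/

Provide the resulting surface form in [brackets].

[tanneɲɲi]

/d/ before /n/ → [n] (total assimilation)
/t/ before /ɲ/ → [ɲ] (total assimilation)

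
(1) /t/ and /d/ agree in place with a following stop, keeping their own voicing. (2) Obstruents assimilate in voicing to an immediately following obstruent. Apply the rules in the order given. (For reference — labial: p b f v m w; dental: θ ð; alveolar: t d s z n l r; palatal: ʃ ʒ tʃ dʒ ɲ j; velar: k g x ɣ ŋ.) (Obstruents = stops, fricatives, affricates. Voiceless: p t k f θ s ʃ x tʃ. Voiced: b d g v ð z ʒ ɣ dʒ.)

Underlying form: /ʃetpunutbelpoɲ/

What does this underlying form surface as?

Rule 1: /t/ before /p/ (labial) → [p]
Rule 1: /t/ before /b/ (labial) → [p]
After rule 1: ʃeppunupbelpoɲ
Rule 2: /p/ before /b/ (voiced) → [b]

[ʃeppunubbelpoɲ]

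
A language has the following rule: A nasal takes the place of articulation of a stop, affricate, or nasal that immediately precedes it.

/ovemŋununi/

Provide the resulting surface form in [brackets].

/ŋ/ after /m/ (labial) → [m]

[ovemmununi]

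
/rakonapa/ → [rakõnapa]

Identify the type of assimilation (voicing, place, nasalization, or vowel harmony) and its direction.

/o/→[õ].
Each target copies a feature from the following segment, so the direction is regressive.

nasalization, regressive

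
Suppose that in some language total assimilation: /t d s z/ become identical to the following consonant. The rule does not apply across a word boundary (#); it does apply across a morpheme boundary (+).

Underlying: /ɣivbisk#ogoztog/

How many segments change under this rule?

/s/ before /k/ → [k] (total assimilation)
/z/ before /t/ → [t] (total assimilation)
2 segments change.

2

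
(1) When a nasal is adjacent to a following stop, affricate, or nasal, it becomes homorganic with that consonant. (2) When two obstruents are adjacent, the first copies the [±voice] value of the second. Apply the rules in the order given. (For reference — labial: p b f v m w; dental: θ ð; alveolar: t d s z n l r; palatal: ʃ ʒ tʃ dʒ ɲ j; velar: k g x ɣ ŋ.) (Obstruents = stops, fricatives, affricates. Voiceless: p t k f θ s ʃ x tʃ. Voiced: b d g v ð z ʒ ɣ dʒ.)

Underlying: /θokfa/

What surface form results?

Rule 1: no segment meets the rule's conditions; no change.
After rule 1: θokfa
Rule 2: no segment meets the rule's conditions; no change.

[θokfa]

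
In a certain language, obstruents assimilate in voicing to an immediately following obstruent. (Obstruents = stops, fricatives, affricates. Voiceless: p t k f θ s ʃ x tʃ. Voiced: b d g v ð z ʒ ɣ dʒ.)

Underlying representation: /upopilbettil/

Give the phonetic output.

[upopilbettil]

no segment meets the rule's conditions; no change.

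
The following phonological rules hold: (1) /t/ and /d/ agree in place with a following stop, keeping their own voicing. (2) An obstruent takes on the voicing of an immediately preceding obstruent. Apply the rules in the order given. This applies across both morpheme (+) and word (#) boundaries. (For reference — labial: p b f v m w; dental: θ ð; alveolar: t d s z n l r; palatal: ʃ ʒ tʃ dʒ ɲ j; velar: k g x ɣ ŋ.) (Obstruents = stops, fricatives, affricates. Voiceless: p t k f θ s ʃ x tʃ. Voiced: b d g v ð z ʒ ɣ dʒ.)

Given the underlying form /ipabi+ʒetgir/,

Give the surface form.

[ipabi+ʒekkir]

Rule 1: /t/ before /g/ (velar) → [k]
After rule 1: ipabi+ʒekgir
Rule 2: /g/ after /k/ (voiceless) → [k]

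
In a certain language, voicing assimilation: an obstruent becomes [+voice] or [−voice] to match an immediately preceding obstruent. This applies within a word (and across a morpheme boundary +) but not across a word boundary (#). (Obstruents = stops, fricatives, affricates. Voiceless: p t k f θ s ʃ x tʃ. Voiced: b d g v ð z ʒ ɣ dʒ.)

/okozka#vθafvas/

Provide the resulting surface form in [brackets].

/k/ after /z/ (voiced) → [g]
/θ/ after /v/ (voiced) → [ð]
/v/ after /f/ (voiceless) → [f]

[okozga#vðaffas]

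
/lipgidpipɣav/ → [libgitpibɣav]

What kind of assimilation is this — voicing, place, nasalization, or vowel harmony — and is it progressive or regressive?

voicing assimilation, regressive

/p/→[b] /d/→[t] /p/→[b].
Each target copies a feature from the following segment, so the direction is regressive.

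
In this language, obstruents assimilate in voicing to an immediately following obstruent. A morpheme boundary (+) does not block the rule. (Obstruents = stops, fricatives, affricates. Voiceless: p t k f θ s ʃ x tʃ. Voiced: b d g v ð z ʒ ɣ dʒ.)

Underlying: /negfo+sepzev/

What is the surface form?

/g/ before /f/ (voiceless) → [k]
/p/ before /z/ (voiced) → [b]

[nekfo+sebzev]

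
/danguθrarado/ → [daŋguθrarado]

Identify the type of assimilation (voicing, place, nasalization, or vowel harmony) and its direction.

place assimilation, regressive

/n/→[ŋ].
Each target copies a feature from the following segment, so the direction is regressive.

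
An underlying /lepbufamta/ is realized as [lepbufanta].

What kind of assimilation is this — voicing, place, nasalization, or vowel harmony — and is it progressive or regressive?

place assimilation, regressive

/m/→[n].
Each target copies a feature from the following segment, so the direction is regressive.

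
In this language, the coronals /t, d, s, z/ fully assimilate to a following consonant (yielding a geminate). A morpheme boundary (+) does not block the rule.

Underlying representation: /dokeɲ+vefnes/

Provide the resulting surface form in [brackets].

[dokeɲ+vefnes]

no segment meets the rule's conditions; no change.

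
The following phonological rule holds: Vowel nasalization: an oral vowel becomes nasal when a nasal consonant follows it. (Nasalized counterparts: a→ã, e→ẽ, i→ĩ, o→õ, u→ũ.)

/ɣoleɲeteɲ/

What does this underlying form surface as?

/e/ before nasal /ɲ/ → [ẽ]
/e/ before nasal /ɲ/ → [ẽ]

[ɣolẽɲetẽɲ]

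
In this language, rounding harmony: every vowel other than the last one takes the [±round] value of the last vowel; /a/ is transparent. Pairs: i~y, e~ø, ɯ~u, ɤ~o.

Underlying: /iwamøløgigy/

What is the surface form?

/i/ harmonizes with /y/ ([+round]) → [y]
/i/ harmonizes with /y/ ([+round]) → [y]

[ywamøløgygy]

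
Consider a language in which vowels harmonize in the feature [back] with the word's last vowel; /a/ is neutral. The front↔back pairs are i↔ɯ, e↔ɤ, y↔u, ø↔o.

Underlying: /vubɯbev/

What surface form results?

/u/ harmonizes with /e/ ([-back]) → [y]
/ɯ/ harmonizes with /e/ ([-back]) → [i]

[vybibev]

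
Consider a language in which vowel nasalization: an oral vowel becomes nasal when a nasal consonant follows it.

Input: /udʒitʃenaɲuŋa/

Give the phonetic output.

[udʒitʃẽnãɲũŋa]

/e/ before nasal /n/ → [ẽ]
/a/ before nasal /ɲ/ → [ã]
/u/ before nasal /ŋ/ → [ũ]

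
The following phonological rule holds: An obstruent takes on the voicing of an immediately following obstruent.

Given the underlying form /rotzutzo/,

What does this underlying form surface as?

/t/ before /z/ (voiced) → [d]
/t/ before /z/ (voiced) → [d]

[rodzudzo]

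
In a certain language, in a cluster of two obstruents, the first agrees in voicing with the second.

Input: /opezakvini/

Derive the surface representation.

/k/ before /v/ (voiced) → [g]

[opezagvini]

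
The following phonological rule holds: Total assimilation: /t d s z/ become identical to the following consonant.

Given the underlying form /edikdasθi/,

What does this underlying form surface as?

/s/ before /θ/ → [θ] (total assimilation)

[edikdaθθi]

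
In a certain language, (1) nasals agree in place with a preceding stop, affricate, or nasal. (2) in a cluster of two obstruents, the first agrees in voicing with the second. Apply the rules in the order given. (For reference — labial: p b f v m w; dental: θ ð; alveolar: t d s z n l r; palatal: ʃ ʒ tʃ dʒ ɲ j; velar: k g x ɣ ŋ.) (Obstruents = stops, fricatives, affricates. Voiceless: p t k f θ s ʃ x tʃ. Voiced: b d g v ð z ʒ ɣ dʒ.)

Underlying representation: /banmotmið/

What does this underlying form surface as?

[bannotnið]

Rule 1: /m/ after /n/ (alveolar) → [n]
Rule 1: /m/ after /t/ (alveolar) → [n]
After rule 1: bannotnið
Rule 2: no segment meets the rule's conditions; no change.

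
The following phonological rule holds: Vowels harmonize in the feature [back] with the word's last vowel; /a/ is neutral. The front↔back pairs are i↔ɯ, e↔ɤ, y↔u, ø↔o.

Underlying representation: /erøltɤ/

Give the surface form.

[ɤroltɤ]

/e/ harmonizes with /ɤ/ ([+back]) → [ɤ]
/ø/ harmonizes with /ɤ/ ([+back]) → [o]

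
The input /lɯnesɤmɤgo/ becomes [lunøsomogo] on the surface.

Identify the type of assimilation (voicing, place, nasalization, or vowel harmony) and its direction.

/ɯ/→[u] /e/→[ø] /ɤ/→[o] /ɤ/→[o].
Vowels agree with the last vowel, so the harmony is regressive.

vowel harmony, regressive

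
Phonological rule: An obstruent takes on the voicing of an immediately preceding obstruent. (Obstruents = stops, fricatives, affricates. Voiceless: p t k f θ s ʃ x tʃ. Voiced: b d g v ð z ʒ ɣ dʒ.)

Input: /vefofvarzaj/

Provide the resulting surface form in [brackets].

/v/ after /f/ (voiceless) → [f]

[vefoffarzaj]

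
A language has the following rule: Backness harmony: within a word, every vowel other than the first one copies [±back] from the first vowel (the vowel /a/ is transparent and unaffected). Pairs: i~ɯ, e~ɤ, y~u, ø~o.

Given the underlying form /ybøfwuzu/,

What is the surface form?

[ybøfwyzy]

/u/ harmonizes with /y/ ([-back]) → [y]
/u/ harmonizes with /y/ ([-back]) → [y]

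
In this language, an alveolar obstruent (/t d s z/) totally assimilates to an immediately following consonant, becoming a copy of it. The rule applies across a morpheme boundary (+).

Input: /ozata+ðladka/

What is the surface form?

[ozata+ðlakka]

/d/ before /k/ → [k] (total assimilation)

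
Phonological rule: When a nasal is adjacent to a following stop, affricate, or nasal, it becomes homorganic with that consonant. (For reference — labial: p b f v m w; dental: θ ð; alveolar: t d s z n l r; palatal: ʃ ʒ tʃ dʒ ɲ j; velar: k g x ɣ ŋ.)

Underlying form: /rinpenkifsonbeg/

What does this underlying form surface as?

[rimpeŋkifsombeg]

/n/ before /p/ (labial) → [m]
/n/ before /k/ (velar) → [ŋ]
/n/ before /b/ (labial) → [m]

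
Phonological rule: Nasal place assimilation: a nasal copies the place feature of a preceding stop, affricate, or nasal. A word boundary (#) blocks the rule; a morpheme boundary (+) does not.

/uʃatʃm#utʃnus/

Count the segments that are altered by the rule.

/m/ after /tʃ/ (palatal) → [ɲ]
/n/ after /tʃ/ (palatal) → [ɲ]
2 segments change.

2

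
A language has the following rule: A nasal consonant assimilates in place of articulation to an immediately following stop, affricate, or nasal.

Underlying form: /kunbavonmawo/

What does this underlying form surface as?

[kumbavommawo]

/n/ before /b/ (labial) → [m]
/n/ before /m/ (labial) → [m]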